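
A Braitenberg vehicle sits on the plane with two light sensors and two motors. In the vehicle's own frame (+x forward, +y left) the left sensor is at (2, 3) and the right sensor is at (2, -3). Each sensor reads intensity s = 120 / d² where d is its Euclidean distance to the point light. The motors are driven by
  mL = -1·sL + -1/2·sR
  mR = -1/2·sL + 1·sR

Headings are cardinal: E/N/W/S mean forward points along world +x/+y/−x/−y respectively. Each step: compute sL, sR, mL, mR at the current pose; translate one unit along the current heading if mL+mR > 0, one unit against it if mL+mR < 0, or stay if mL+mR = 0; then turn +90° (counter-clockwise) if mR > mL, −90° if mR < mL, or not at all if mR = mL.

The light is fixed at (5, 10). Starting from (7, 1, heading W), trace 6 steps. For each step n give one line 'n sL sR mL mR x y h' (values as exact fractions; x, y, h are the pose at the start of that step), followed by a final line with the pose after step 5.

n=0: pose=(7,1,W); sL=5/6, sR=10/3; mL=-5/2, mR=35/12; mL+mR=5/12 → advance +1; mR−mL=65/12 → turn +1·90°
n=1: pose=(6,1,S); sL=120/137, sR=24/25; mL=-4644/3425, mR=1788/3425; mL+mR=-2856/3425 → advance -1; mR−mL=6432/3425 → turn +1·90°
n=2: pose=(6,2,E); sL=60/17, sR=12/13; mL=-882/221, mR=-186/221; mL+mR=-1068/221 → advance -1; mR−mL=696/221 → turn +1·90°
n=3: pose=(5,2,N); sL=8/3, sR=8/3; mL=-4, mR=4/3; mL+mR=-8/3 → advance -1; mR−mL=16/3 → turn +1·90°
n=4: pose=(5,1,W); sL=30/37, sR=3; mL=-171/74, mR=96/37; mL+mR=21/74 → advance +1; mR−mL=363/74 → turn +1·90°
n=5: pose=(4,1,S); sL=24/25, sR=120/137; mL=-4788/3425, mR=1356/3425; mL+mR=-3432/3425 → advance -1; mR−mL=6144/3425 → turn +1·90°

0 5/6 10/3 -5/2 35/12 7 1 W
1 120/137 24/25 -4644/3425 1788/3425 6 1 S
2 60/17 12/13 -882/221 -186/221 6 2 E
3 8/3 8/3 -4 4/3 5 2 N
4 30/37 3 -171/74 96/37 5 1 W
5 24/25 120/137 -4788/3425 1356/3425 4 1 S
final 4 2 E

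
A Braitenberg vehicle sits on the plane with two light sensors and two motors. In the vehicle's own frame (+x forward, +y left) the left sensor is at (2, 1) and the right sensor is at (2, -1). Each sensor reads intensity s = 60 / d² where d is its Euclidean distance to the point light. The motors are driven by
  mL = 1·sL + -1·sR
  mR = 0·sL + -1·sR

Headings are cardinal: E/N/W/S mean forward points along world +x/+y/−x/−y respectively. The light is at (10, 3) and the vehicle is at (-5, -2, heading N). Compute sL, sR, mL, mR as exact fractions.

left sensor world pos  = (-6, 0); dL² = 265
right sensor world pos = (-4, 0); dR² = 205
sL = 60/265 = 12/53
sR = 60/205 = 12/41
mL = 1·sL + -1·sR = -144/2173
mR = 0·sL + -1·sR = -12/41

12/53 12/41 -144/2173 -12/41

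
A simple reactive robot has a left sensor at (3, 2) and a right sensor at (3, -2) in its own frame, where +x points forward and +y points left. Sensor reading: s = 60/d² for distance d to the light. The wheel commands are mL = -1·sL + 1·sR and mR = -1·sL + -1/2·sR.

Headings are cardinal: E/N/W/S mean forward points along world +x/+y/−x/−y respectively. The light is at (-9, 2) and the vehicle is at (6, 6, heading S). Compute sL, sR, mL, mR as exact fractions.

6/29 6/17 72/493 -189/493

left sensor world pos  = (8, 3); dL² = 290
right sensor world pos = (4, 3); dR² = 170
sL = 60/290 = 6/29
sR = 60/170 = 6/17
mL = -1·sL + 1·sR = 72/493
mR = -1·sL + -1/2·sR = -189/493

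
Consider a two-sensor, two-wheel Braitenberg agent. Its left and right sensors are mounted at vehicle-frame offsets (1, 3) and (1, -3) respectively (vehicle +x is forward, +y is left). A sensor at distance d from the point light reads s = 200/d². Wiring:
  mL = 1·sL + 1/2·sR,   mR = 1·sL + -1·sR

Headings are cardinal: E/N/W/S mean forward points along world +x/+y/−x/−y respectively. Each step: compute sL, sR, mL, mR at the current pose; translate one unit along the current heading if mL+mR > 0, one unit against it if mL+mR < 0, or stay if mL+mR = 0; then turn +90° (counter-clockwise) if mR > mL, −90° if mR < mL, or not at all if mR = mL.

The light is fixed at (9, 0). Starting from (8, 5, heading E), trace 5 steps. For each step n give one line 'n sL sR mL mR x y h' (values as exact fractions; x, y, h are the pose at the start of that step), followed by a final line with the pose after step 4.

0 25/8 50 225/8 -375/8 8 5 E
1 200/17 200/41 9900/697 4800/697 7 5 S
2 20 100/29 630/29 480/29 7 4 W
3 200/61 8 444/61 -288/61 6 4 N
4 50/17 25 525/34 -375/17 6 5 E
final 5 5 S

n=0: pose=(8,5,E); sL=25/8, sR=50; mL=225/8, mR=-375/8; mL+mR=-75/4 → advance -1; mR−mL=-75 → turn -1·90°
n=1: pose=(7,5,S); sL=200/17, sR=200/41; mL=9900/697, mR=4800/697; mL+mR=14700/697 → advance +1; mR−mL=-300/41 → turn -1·90°
n=2: pose=(7,4,W); sL=20, sR=100/29; mL=630/29, mR=480/29; mL+mR=1110/29 → advance +1; mR−mL=-150/29 → turn -1·90°
n=3: pose=(6,4,N); sL=200/61, sR=8; mL=444/61, mR=-288/61; mL+mR=156/61 → advance +1; mR−mL=-12 → turn -1·90°
n=4: pose=(6,5,E); sL=50/17, sR=25; mL=525/34, mR=-375/17; mL+mR=-225/34 → advance -1; mR−mL=-75/2 → turn -1·90°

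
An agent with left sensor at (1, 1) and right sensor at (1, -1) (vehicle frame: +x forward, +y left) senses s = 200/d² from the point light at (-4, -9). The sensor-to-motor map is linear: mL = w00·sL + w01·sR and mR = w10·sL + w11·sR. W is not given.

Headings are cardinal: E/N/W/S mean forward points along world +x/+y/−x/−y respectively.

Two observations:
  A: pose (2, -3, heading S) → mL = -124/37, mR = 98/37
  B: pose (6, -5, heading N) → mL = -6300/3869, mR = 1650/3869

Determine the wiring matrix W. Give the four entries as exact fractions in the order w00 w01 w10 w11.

-1/2 -1/2 -1/2 1

obs A: pose=(2,-3,S) → sL=100/37, sR=4, mL=-124/37, mR=98/37
obs B: pose=(6,-5,N) → sL=100/53, sR=100/73, mL=-6300/3869, mR=1650/3869
sensor matrix S = [[100/37, 4], [100/53, 100/73]]; det S = -550400/143153
solve [mL_A; mL_B] = S·[w00; w01] and [mR_A; mR_B] = S·[w10; w11]:
  w00 = -1/2, w01 = -1/2, w10 = -1/2, w11 = 1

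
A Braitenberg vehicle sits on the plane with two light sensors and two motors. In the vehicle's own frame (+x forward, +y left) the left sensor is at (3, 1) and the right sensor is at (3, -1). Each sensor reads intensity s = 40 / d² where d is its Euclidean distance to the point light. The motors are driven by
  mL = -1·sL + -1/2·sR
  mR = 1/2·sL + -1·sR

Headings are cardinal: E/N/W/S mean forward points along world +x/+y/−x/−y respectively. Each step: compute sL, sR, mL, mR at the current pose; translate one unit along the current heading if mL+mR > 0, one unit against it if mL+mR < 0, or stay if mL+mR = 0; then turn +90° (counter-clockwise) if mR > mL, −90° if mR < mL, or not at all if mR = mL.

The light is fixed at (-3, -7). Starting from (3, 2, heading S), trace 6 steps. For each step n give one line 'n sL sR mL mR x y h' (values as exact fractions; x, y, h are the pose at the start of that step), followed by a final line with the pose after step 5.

0 8/17 40/61 -828/1037 -436/1037 3 2 S
1 20/101 20/81 -2630/8181 -1210/8181 3 3 E
2 8/37 8/41 -476/1517 -132/1517 2 3 N
3 10/17 5/13 -345/442 -20/221 2 2 W
4 8/17 40/61 -828/1037 -436/1037 3 2 S
5 20/101 20/81 -2630/8181 -1210/8181 3 3 E
final 2 3 N

n=0: pose=(3,2,S); sL=8/17, sR=40/61; mL=-828/1037, mR=-436/1037; mL+mR=-1264/1037 → advance -1; mR−mL=392/1037 → turn +1·90°
n=1: pose=(3,3,E); sL=20/101, sR=20/81; mL=-2630/8181, mR=-1210/8181; mL+mR=-1280/2727 → advance -1; mR−mL=1420/8181 → turn +1·90°
n=2: pose=(2,3,N); sL=8/37, sR=8/41; mL=-476/1517, mR=-132/1517; mL+mR=-608/1517 → advance -1; mR−mL=344/1517 → turn +1·90°
n=3: pose=(2,2,W); sL=10/17, sR=5/13; mL=-345/442, mR=-20/221; mL+mR=-385/442 → advance -1; mR−mL=305/442 → turn +1·90°
n=4: pose=(3,2,S); sL=8/17, sR=40/61; mL=-828/1037, mR=-436/1037; mL+mR=-1264/1037 → advance -1; mR−mL=392/1037 → turn +1·90°
n=5: pose=(3,3,E); sL=20/101, sR=20/81; mL=-2630/8181, mR=-1210/8181; mL+mR=-1280/2727 → advance -1; mR−mL=1420/8181 → turn +1·90°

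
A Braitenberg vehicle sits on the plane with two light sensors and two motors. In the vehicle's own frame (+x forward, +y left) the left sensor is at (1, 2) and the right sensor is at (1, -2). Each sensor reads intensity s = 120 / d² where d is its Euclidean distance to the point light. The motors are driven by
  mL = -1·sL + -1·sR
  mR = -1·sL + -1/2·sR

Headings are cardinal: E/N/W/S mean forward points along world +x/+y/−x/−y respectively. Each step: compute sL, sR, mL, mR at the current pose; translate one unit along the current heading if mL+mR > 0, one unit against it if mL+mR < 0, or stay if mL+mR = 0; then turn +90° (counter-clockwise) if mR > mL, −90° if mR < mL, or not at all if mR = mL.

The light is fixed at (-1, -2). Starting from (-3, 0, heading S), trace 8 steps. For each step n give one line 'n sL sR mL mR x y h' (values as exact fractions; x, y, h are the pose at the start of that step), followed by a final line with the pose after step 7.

n=0: pose=(-3,0,S); sL=120, sR=120/17; mL=-2160/17, mR=-2100/17; mL+mR=-4260/17 → advance -1; mR−mL=60/17 → turn +1·90°
n=1: pose=(-3,1,E); sL=60/13, sR=60; mL=-840/13, mR=-450/13; mL+mR=-1290/13 → advance -1; mR−mL=30 → turn +1·90°
n=2: pose=(-4,1,N); sL=120/41, sR=120/17; mL=-6960/697, mR=-4500/697; mL+mR=-11460/697 → advance -1; mR−mL=60/17 → turn +1·90°
n=3: pose=(-4,0,W); sL=15/2, sR=15/4; mL=-45/4, mR=-75/8; mL+mR=-165/8 → advance -1; mR−mL=15/8 → turn +1·90°
n=4: pose=(-3,0,S); sL=120, sR=120/17; mL=-2160/17, mR=-2100/17; mL+mR=-4260/17 → advance -1; mR−mL=60/17 → turn +1·90°
n=5: pose=(-3,1,E); sL=60/13, sR=60; mL=-840/13, mR=-450/13; mL+mR=-1290/13 → advance -1; mR−mL=30 → turn +1·90°
n=6: pose=(-4,1,N); sL=120/41, sR=120/17; mL=-6960/697, mR=-4500/697; mL+mR=-11460/697 → advance -1; mR−mL=60/17 → turn +1·90°
n=7: pose=(-4,0,W); sL=15/2, sR=15/4; mL=-45/4, mR=-75/8; mL+mR=-165/8 → advance -1; mR−mL=15/8 → turn +1·90°

0 120 120/17 -2160/17 -2100/17 -3 0 S
1 60/13 60 -840/13 -450/13 -3 1 E
2 120/41 120/17 -6960/697 -4500/697 -4 1 N
3 15/2 15/4 -45/4 -75/8 -4 0 W
4 120 120/17 -2160/17 -2100/17 -3 0 S
5 60/13 60 -840/13 -450/13 -3 1 E
6 120/41 120/17 -6960/697 -4500/697 -4 1 N
7 15/2 15/4 -45/4 -75/8 -4 0 W
final -3 0 S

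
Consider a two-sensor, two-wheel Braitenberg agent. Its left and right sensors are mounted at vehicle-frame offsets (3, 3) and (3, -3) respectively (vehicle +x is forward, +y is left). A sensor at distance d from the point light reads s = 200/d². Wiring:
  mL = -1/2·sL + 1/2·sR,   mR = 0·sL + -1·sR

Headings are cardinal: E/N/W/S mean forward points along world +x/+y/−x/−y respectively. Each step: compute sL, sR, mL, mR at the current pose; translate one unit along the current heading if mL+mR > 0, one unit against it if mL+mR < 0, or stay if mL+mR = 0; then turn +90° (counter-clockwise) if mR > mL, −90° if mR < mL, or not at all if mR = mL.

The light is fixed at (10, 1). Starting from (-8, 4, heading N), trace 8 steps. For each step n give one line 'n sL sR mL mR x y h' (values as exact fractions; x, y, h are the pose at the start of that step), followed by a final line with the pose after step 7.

n=0: pose=(-8,4,N); sL=200/477, sR=200/261; mL=800/4611, mR=-200/261; mL+mR=-8200/13833 → advance -1; mR−mL=-13000/13833 → turn -1·90°
n=1: pose=(-8,3,E); sL=4/5, sR=100/113; mL=24/565, mR=-100/113; mL+mR=-476/565 → advance -1; mR−mL=-524/565 → turn -1·90°
n=2: pose=(-9,3,S); sL=200/257, sR=40/97; mL=-4560/24929, mR=-40/97; mL+mR=-14840/24929 → advance -1; mR−mL=-5720/24929 → turn -1·90°
n=3: pose=(-9,4,W); sL=50/121, sR=5/13; mL=-45/3146, mR=-5/13; mL+mR=-1255/3146 → advance -1; mR−mL=-1165/3146 → turn -1·90°
n=4: pose=(-8,4,N); sL=200/477, sR=200/261; mL=800/4611, mR=-200/261; mL+mR=-8200/13833 → advance -1; mR−mL=-13000/13833 → turn -1·90°
n=5: pose=(-8,3,E); sL=4/5, sR=100/113; mL=24/565, mR=-100/113; mL+mR=-476/565 → advance -1; mR−mL=-524/565 → turn -1·90°
n=6: pose=(-9,3,S); sL=200/257, sR=40/97; mL=-4560/24929, mR=-40/97; mL+mR=-14840/24929 → advance -1; mR−mL=-5720/24929 → turn -1·90°
n=7: pose=(-9,4,W); sL=50/121, sR=5/13; mL=-45/3146, mR=-5/13; mL+mR=-1255/3146 → advance -1; mR−mL=-1165/3146 → turn -1·90°

0 200/477 200/261 800/4611 -200/261 -8 4 N
1 4/5 100/113 24/565 -100/113 -8 3 E
2 200/257 40/97 -4560/24929 -40/97 -9 3 S
3 50/121 5/13 -45/3146 -5/13 -9 4 W
4 200/477 200/261 800/4611 -200/261 -8 4 N
5 4/5 100/113 24/565 -100/113 -8 3 E
6 200/257 40/97 -4560/24929 -40/97 -9 3 S
7 50/121 5/13 -45/3146 -5/13 -9 4 W
final -8 4 N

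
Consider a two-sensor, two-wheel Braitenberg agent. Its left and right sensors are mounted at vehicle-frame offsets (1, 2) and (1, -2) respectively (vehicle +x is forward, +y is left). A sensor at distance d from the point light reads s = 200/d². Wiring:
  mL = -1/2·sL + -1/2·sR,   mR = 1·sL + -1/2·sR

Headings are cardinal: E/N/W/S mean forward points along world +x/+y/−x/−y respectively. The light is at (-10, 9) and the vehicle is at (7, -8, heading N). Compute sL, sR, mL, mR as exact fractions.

left sensor world pos  = (5, -7); dL² = 481
right sensor world pos = (9, -7); dR² = 617
sL = 200/481 = 200/481
sR = 200/617 = 200/617
mL = -1/2·sL + -1/2·sR = -109800/296777
mR = 1·sL + -1/2·sR = 75300/296777

200/481 200/617 -109800/296777 75300/296777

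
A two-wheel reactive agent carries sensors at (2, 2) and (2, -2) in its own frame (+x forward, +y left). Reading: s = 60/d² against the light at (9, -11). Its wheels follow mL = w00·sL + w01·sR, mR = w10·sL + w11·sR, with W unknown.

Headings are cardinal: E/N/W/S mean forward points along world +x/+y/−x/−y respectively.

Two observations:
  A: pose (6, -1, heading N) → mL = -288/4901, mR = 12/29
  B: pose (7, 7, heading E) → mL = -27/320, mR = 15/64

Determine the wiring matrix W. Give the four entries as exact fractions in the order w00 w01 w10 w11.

1 -1 0 1

obs A: pose=(6,-1,N) → sL=60/169, sR=12/29, mL=-288/4901, mR=12/29
obs B: pose=(7,7,E) → sL=3/20, sR=15/64, mL=-27/320, mR=15/64
sensor matrix S = [[60/169, 12/29], [3/20, 15/64]]; det S = 8289/392080
solve [mL_A; mL_B] = S·[w00; w01] and [mR_A; mR_B] = S·[w10; w11]:
  w00 = 1, w01 = -1, w10 = 0, w11 = 1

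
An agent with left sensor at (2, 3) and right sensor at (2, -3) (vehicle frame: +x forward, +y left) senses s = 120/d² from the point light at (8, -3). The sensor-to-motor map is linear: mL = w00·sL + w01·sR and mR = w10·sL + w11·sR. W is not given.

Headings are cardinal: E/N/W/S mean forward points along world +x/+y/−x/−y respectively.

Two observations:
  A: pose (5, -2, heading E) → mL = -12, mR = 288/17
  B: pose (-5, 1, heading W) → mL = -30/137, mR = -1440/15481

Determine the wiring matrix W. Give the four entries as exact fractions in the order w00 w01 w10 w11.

obs A: pose=(5,-2,E) → sL=120/17, sR=24, mL=-12, mR=288/17
obs B: pose=(-5,1,W) → sL=60/113, sR=60/137, mL=-30/137, mR=-1440/15481
sensor matrix S = [[120/17, 24], [60/113, 60/137]]; det S = -2540160/263177
solve [mL_A; mL_B] = S·[w00; w01] and [mR_A; mR_B] = S·[w10; w11]:
  w00 = 0, w01 = -1/2, w10 = -1, w11 = 1

0 -1/2 -1 1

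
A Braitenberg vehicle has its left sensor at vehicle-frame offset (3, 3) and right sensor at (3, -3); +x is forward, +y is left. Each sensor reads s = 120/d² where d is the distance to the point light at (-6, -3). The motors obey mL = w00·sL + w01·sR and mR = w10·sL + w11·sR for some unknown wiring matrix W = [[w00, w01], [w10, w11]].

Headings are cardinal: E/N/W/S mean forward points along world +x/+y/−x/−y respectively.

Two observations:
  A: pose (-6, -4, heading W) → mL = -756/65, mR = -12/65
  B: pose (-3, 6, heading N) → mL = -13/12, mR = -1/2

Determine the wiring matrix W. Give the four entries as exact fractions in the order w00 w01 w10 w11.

obs A: pose=(-6,-4,W) → sL=24/5, sR=120/13, mL=-756/65, mR=-12/65
obs B: pose=(-3,6,N) → sL=5/6, sR=2/3, mL=-13/12, mR=-1/2
sensor matrix S = [[24/5, 120/13], [5/6, 2/3]]; det S = -292/65
solve [mL_A; mL_B] = S·[w00; w01] and [mR_A; mR_B] = S·[w10; w11]:
  w00 = -1/2, w01 = -1, w10 = -1, w11 = 1/2

-1/2 -1 -1 1/2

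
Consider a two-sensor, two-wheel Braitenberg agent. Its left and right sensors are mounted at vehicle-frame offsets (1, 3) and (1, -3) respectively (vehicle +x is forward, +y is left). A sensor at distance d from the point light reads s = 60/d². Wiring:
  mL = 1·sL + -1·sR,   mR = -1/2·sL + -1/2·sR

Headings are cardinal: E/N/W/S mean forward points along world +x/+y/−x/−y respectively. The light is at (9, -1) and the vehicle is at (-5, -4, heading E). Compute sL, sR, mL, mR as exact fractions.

60/169 12/41 432/6929 -2244/6929

left sensor world pos  = (-4, -1); dL² = 169
right sensor world pos = (-4, -7); dR² = 205
sL = 60/169 = 60/169
sR = 60/205 = 12/41
mL = 1·sL + -1·sR = 432/6929
mR = -1/2·sL + -1/2·sR = -2244/6929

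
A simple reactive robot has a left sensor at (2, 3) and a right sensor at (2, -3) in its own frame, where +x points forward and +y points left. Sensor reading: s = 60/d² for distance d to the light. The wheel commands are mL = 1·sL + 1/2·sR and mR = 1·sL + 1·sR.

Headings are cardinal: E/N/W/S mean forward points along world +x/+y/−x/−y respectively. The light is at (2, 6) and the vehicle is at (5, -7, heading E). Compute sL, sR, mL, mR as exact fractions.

12/25 60/281 4122/7025 4872/7025

left sensor world pos  = (7, -4); dL² = 125
right sensor world pos = (7, -10); dR² = 281
sL = 60/125 = 12/25
sR = 60/281 = 60/281
mL = 1·sL + 1/2·sR = 4122/7025
mR = 1·sL + 1·sR = 4872/7025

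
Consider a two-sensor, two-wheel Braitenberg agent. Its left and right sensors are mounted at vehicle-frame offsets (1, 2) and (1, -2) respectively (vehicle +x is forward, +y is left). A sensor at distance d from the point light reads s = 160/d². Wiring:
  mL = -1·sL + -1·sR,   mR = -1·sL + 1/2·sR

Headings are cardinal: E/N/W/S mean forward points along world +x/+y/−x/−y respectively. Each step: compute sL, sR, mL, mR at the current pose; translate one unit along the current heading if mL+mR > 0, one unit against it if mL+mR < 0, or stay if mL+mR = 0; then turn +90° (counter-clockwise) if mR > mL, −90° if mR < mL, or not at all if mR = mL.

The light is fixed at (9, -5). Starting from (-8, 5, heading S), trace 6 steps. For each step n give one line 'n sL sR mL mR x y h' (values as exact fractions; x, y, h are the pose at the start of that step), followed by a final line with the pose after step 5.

n=0: pose=(-8,5,S); sL=80/153, sR=80/221; mL=-1760/1989, mR=-40/117; mL+mR=-2440/1989 → advance -1; mR−mL=120/221 → turn +1·90°
n=1: pose=(-8,6,E); sL=32/85, sR=160/337; mL=-24384/28645, mR=-3984/28645; mL+mR=-28368/28645 → advance -1; mR−mL=240/337 → turn +1·90°
n=2: pose=(-9,6,N); sL=5/17, sR=2/5; mL=-59/85, mR=-8/85; mL+mR=-67/85 → advance -1; mR−mL=3/5 → turn +1·90°
n=3: pose=(-9,5,W); sL=32/85, sR=32/101; mL=-5952/8585, mR=-1872/8585; mL+mR=-7824/8585 → advance -1; mR−mL=48/101 → turn +1·90°
n=4: pose=(-8,5,S); sL=80/153, sR=80/221; mL=-1760/1989, mR=-40/117; mL+mR=-2440/1989 → advance -1; mR−mL=120/221 → turn +1·90°
n=5: pose=(-8,6,E); sL=32/85, sR=160/337; mL=-24384/28645, mR=-3984/28645; mL+mR=-28368/28645 → advance -1; mR−mL=240/337 → turn +1·90°

0 80/153 80/221 -1760/1989 -40/117 -8 5 S
1 32/85 160/337 -24384/28645 -3984/28645 -8 6 E
2 5/17 2/5 -59/85 -8/85 -9 6 N
3 32/85 32/101 -5952/8585 -1872/8585 -9 5 W
4 80/153 80/221 -1760/1989 -40/117 -8 5 S
5 32/85 160/337 -24384/28645 -3984/28645 -8 6 E
final -9 6 N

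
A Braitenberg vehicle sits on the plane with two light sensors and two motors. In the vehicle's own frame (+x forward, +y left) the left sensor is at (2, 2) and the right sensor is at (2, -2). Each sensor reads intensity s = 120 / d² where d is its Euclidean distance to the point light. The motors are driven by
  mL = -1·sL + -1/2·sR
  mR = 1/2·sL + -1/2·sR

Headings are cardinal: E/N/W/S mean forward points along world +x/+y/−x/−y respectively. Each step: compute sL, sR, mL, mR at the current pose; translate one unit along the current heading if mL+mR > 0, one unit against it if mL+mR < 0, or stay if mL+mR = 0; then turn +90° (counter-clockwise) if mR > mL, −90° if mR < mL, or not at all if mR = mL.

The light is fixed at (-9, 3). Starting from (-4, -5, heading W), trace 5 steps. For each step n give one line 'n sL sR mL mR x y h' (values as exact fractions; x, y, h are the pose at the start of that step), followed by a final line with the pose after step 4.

n=0: pose=(-4,-5,W); sL=120/109, sR=8/3; mL=-796/327, mR=-256/327; mL+mR=-1052/327 → advance -1; mR−mL=180/109 → turn +1·90°
n=1: pose=(-3,-5,S); sL=30/41, sR=30/29; mL=-1485/1189, mR=-180/1189; mL+mR=-1665/1189 → advance -1; mR−mL=45/41 → turn +1·90°
n=2: pose=(-3,-4,E); sL=120/89, sR=24/29; mL=-4548/2581, mR=672/2581; mL+mR=-3876/2581 → advance -1; mR−mL=180/89 → turn +1·90°
n=3: pose=(-4,-4,N); sL=60/17, sR=60/37; mL=-2730/629, mR=600/629; mL+mR=-2130/629 → advance -1; mR−mL=90/17 → turn +1·90°
n=4: pose=(-4,-5,W); sL=120/109, sR=8/3; mL=-796/327, mR=-256/327; mL+mR=-1052/327 → advance -1; mR−mL=180/109 → turn +1·90°

0 120/109 8/3 -796/327 -256/327 -4 -5 W
1 30/41 30/29 -1485/1189 -180/1189 -3 -5 S
2 120/89 24/29 -4548/2581 672/2581 -3 -4 E
3 60/17 60/37 -2730/629 600/629 -4 -4 N
4 120/109 8/3 -796/327 -256/327 -4 -5 W
final -3 -5 S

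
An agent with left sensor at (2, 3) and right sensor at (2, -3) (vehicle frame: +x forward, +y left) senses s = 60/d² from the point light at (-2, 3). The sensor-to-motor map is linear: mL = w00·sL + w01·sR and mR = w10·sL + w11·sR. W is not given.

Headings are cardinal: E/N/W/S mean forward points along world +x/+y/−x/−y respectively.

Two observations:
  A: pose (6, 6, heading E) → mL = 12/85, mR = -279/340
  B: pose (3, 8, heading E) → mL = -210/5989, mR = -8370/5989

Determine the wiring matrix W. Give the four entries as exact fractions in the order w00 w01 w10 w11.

obs A: pose=(6,6,E) → sL=15/34, sR=3/5, mL=12/85, mR=-279/340
obs B: pose=(3,8,E) → sL=60/113, sR=60/53, mL=-210/5989, mR=-8370/5989
sensor matrix S = [[15/34, 3/5], [60/113, 60/53]]; det S = 18414/101813
solve [mL_A; mL_B] = S·[w00; w01] and [mR_A; mR_B] = S·[w10; w11]:
  w00 = 1, w01 = -1/2, w10 = -1/2, w11 = -1

1 -1/2 -1/2 -1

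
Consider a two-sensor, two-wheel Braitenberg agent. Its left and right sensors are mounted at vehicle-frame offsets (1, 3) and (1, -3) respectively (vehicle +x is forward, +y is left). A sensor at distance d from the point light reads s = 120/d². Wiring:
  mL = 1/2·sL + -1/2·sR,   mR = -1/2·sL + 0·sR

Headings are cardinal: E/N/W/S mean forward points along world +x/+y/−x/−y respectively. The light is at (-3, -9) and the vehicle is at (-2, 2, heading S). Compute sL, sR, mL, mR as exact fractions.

left sensor world pos  = (1, 1); dL² = 116
right sensor world pos = (-5, 1); dR² = 104
sL = 120/116 = 30/29
sR = 120/104 = 15/13
mL = 1/2·sL + -1/2·sR = -45/754
mR = -1/2·sL + 0·sR = -15/29

30/29 15/13 -45/754 -15/29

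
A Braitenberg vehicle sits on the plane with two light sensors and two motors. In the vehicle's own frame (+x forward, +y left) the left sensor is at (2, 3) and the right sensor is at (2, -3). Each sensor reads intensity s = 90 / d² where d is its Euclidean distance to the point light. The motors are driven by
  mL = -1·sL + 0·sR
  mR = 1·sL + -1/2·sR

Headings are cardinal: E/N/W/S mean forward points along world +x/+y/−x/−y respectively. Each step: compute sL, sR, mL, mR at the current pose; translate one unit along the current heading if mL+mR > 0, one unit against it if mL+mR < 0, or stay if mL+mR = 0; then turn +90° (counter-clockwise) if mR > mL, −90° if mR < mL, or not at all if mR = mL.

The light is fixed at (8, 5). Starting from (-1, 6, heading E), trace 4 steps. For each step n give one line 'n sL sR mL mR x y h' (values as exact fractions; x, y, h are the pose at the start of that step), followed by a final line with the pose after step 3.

0 18/13 90/53 -18/13 369/689 -1 6 E
1 45/89 45/29 -45/89 -1395/5162 -2 6 N
2 10/17 10/17 -10/17 5/17 -2 5 W
3 9/4 45/74 -9/4 72/37 -1 5 S
final -1 6 E

n=0: pose=(-1,6,E); sL=18/13, sR=90/53; mL=-18/13, mR=369/689; mL+mR=-45/53 → advance -1; mR−mL=1323/689 → turn +1·90°
n=1: pose=(-2,6,N); sL=45/89, sR=45/29; mL=-45/89, mR=-1395/5162; mL+mR=-45/58 → advance -1; mR−mL=1215/5162 → turn +1·90°
n=2: pose=(-2,5,W); sL=10/17, sR=10/17; mL=-10/17, mR=5/17; mL+mR=-5/17 → advance -1; mR−mL=15/17 → turn +1·90°
n=3: pose=(-1,5,S); sL=9/4, sR=45/74; mL=-9/4, mR=72/37; mL+mR=-45/148 → advance -1; mR−mL=621/148 → turn +1·90°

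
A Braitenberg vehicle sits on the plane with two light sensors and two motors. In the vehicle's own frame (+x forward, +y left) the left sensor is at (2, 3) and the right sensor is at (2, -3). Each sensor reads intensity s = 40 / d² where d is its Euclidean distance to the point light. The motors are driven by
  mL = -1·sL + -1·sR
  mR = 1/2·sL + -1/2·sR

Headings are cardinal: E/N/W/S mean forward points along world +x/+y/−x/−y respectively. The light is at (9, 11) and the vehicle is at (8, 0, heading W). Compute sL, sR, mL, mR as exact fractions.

8/41 40/73 -2224/2993 -528/2993

left sensor world pos  = (6, -3); dL² = 205
right sensor world pos = (6, 3); dR² = 73
sL = 40/205 = 8/41
sR = 40/73 = 40/73
mL = -1·sL + -1·sR = -2224/2993
mR = 1/2·sL + -1/2·sR = -528/2993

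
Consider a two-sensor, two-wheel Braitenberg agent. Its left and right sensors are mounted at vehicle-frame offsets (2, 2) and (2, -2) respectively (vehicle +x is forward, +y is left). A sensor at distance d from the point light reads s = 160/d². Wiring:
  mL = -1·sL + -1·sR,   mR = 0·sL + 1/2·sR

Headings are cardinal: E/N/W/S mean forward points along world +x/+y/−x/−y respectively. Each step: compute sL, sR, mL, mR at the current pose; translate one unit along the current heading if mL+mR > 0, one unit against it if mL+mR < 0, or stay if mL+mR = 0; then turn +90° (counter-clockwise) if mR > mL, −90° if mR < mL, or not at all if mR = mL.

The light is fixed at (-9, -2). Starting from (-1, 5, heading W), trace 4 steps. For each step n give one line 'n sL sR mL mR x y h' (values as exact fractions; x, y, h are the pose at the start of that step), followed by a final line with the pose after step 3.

n=0: pose=(-1,5,W); sL=160/61, sR=160/117; mL=-28480/7137, mR=80/117; mL+mR=-23600/7137 → advance -1; mR−mL=11120/2379 → turn +1·90°
n=1: pose=(0,5,S); sL=80/73, sR=80/37; mL=-8800/2701, mR=40/37; mL+mR=-5880/2701 → advance -1; mR−mL=11720/2701 → turn +1·90°
n=2: pose=(0,6,E); sL=160/221, sR=160/157; mL=-60480/34697, mR=80/157; mL+mR=-42800/34697 → advance -1; mR−mL=78160/34697 → turn +1·90°
n=3: pose=(-1,6,N); sL=20/17, sR=4/5; mL=-168/85, mR=2/5; mL+mR=-134/85 → advance -1; mR−mL=202/85 → turn +1·90°

0 160/61 160/117 -28480/7137 80/117 -1 5 W
1 80/73 80/37 -8800/2701 40/37 0 5 S
2 160/221 160/157 -60480/34697 80/157 0 6 E
3 20/17 4/5 -168/85 2/5 -1 6 N
final -1 5 W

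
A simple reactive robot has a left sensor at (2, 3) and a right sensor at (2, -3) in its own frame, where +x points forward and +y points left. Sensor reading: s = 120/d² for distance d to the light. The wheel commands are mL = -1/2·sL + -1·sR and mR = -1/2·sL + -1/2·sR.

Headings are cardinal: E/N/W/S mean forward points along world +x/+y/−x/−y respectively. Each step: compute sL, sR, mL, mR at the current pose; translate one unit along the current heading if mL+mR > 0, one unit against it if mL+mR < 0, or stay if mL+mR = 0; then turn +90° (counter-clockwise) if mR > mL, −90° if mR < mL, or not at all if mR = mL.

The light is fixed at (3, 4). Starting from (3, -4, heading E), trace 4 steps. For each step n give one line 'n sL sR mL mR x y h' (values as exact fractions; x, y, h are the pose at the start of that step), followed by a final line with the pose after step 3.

0 120/29 24/25 -2196/725 -1848/725 3 -4 E
1 30/13 3 -54/13 -69/26 2 -4 N
2 40/51 8/3 -52/17 -88/51 2 -5 W
3 12/13 12/13 -18/13 -12/13 3 -5 S
final 3 -4 E

n=0: pose=(3,-4,E); sL=120/29, sR=24/25; mL=-2196/725, mR=-1848/725; mL+mR=-4044/725 → advance -1; mR−mL=12/25 → turn +1·90°
n=1: pose=(2,-4,N); sL=30/13, sR=3; mL=-54/13, mR=-69/26; mL+mR=-177/26 → advance -1; mR−mL=3/2 → turn +1·90°
n=2: pose=(2,-5,W); sL=40/51, sR=8/3; mL=-52/17, mR=-88/51; mL+mR=-244/51 → advance -1; mR−mL=4/3 → turn +1·90°
n=3: pose=(3,-5,S); sL=12/13, sR=12/13; mL=-18/13, mR=-12/13; mL+mR=-30/13 → advance -1; mR−mL=6/13 → turn +1·90°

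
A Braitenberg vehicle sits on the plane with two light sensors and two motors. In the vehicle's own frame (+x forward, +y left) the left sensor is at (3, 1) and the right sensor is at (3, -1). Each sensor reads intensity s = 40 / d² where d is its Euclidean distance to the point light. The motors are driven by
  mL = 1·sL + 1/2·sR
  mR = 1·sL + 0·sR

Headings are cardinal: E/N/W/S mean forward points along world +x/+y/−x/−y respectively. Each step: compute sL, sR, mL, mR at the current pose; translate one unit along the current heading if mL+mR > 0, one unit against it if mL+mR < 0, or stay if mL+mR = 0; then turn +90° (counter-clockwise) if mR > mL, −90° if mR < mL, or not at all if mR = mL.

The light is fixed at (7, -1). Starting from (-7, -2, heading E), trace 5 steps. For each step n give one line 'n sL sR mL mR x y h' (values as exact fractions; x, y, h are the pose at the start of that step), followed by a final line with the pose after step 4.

n=0: pose=(-7,-2,E); sL=40/121, sR=8/25; mL=1484/3025, mR=40/121; mL+mR=2484/3025 → advance +1; mR−mL=-4/25 → turn -1·90°
n=1: pose=(-6,-2,S); sL=1/4, sR=10/53; mL=73/212, mR=1/4; mL+mR=63/106 → advance +1; mR−mL=-5/53 → turn -1·90°
n=2: pose=(-6,-3,W); sL=8/53, sR=40/257; mL=3116/13621, mR=8/53; mL+mR=5172/13621 → advance +1; mR−mL=-20/257 → turn -1·90°
n=3: pose=(-7,-3,N); sL=20/113, sR=4/17; mL=566/1921, mR=20/113; mL+mR=906/1921 → advance +1; mR−mL=-2/17 → turn -1·90°
n=4: pose=(-7,-2,E); sL=40/121, sR=8/25; mL=1484/3025, mR=40/121; mL+mR=2484/3025 → advance +1; mR−mL=-4/25 → turn -1·90°

0 40/121 8/25 1484/3025 40/121 -7 -2 E
1 1/4 10/53 73/212 1/4 -6 -2 S
2 8/53 40/257 3116/13621 8/53 -6 -3 W
3 20/113 4/17 566/1921 20/113 -7 -3 N
4 40/121 8/25 1484/3025 40/121 -7 -2 E
final -6 -2 S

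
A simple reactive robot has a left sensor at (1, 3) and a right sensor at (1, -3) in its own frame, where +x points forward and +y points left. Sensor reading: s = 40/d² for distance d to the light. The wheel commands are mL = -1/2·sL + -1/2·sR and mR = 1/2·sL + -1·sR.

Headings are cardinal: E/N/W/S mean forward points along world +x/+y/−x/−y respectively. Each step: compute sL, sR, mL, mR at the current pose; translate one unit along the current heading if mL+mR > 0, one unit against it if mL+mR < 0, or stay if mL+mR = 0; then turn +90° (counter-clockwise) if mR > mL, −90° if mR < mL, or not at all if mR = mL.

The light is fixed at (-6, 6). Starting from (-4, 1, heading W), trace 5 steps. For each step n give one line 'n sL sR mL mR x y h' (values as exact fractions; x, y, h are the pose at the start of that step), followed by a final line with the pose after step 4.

n=0: pose=(-4,1,W); sL=8/13, sR=8; mL=-56/13, mR=-100/13; mL+mR=-12 → advance -1; mR−mL=-44/13 → turn -1·90°
n=1: pose=(-3,1,N); sL=5/2, sR=10/13; mL=-85/52, mR=25/52; mL+mR=-15/13 → advance -1; mR−mL=55/26 → turn +1·90°
n=2: pose=(-3,0,W); sL=8/17, sR=40/13; mL=-392/221, mR=-628/221; mL+mR=-60/13 → advance -1; mR−mL=-236/221 → turn -1·90°
n=3: pose=(-2,0,N); sL=20/13, sR=20/37; mL=-500/481, mR=110/481; mL+mR=-30/37 → advance -1; mR−mL=610/481 → turn +1·90°
n=4: pose=(-2,-1,W); sL=40/109, sR=8/5; mL=-536/545, mR=-772/545; mL+mR=-12/5 → advance -1; mR−mL=-236/545 → turn -1·90°

0 8/13 8 -56/13 -100/13 -4 1 W
1 5/2 10/13 -85/52 25/52 -3 1 N
2 8/17 40/13 -392/221 -628/221 -3 0 W
3 20/13 20/37 -500/481 110/481 -2 0 N
4 40/109 8/5 -536/545 -772/545 -2 -1 W
final -1 -1 N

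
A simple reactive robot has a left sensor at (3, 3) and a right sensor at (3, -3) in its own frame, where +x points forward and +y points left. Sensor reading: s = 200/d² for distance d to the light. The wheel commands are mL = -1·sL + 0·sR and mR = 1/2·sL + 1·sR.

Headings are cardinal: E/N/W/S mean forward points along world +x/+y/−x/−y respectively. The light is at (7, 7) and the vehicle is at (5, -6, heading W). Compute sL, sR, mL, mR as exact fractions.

200/281 8/5 -200/281 2748/1405

left sensor world pos  = (2, -9); dL² = 281
right sensor world pos = (2, -3); dR² = 125
sL = 200/281 = 200/281
sR = 200/125 = 8/5
mL = -1·sL + 0·sR = -200/281
mR = 1/2·sL + 1·sR = 2748/1405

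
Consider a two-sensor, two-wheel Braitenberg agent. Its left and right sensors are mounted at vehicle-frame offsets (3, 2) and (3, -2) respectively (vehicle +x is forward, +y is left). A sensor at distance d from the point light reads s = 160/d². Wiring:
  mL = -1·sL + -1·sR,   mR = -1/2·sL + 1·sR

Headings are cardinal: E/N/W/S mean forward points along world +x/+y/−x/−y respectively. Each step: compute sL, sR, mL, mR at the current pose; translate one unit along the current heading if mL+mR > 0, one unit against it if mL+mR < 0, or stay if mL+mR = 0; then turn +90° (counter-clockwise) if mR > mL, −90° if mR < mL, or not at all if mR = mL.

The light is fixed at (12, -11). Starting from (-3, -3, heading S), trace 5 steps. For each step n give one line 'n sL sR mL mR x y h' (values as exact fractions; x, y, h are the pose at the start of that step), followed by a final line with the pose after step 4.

0 80/97 80/157 -20320/15229 1480/15229 -3 -3 S
1 32/53 160/193 -14656/10229 5392/10229 -3 -2 E
2 40/117 8/17 -1616/1989 596/1989 -4 -2 N
3 160/397 160/461 -137280/183017 26640/183017 -4 -3 W
4 80/97 80/157 -20320/15229 1480/15229 -3 -3 S
final -3 -2 E

n=0: pose=(-3,-3,S); sL=80/97, sR=80/157; mL=-20320/15229, mR=1480/15229; mL+mR=-120/97 → advance -1; mR−mL=21800/15229 → turn +1·90°
n=1: pose=(-3,-2,E); sL=32/53, sR=160/193; mL=-14656/10229, mR=5392/10229; mL+mR=-48/53 → advance -1; mR−mL=20048/10229 → turn +1·90°
n=2: pose=(-4,-2,N); sL=40/117, sR=8/17; mL=-1616/1989, mR=596/1989; mL+mR=-20/39 → advance -1; mR−mL=2212/1989 → turn +1·90°
n=3: pose=(-4,-3,W); sL=160/397, sR=160/461; mL=-137280/183017, mR=26640/183017; mL+mR=-240/397 → advance -1; mR−mL=163920/183017 → turn +1·90°
n=4: pose=(-3,-3,S); sL=80/97, sR=80/157; mL=-20320/15229, mR=1480/15229; mL+mR=-120/97 → advance -1; mR−mL=21800/15229 → turn +1·90°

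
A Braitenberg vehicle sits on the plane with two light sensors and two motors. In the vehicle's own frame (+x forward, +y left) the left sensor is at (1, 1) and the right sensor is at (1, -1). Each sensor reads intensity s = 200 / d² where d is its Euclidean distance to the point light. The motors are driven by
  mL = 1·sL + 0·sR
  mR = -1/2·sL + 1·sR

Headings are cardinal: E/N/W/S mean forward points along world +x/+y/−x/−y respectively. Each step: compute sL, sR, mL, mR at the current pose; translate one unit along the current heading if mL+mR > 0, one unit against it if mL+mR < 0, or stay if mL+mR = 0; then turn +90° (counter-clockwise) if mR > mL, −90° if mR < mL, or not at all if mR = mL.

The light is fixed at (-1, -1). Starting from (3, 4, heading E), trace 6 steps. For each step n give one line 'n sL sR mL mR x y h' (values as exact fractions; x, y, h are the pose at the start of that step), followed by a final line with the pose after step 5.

n=0: pose=(3,4,E); sL=200/61, sR=200/41; mL=200/61, mR=8100/2501; mL+mR=16300/2501 → advance +1; mR−mL=-100/2501 → turn -1·90°
n=1: pose=(4,4,S); sL=50/13, sR=25/4; mL=50/13, mR=225/52; mL+mR=425/52 → advance +1; mR−mL=25/52 → turn +1·90°
n=2: pose=(4,3,E); sL=200/61, sR=40/9; mL=200/61, mR=1540/549; mL+mR=3340/549 → advance +1; mR−mL=-260/549 → turn -1·90°
n=3: pose=(5,3,S); sL=100/29, sR=100/17; mL=100/29, mR=2050/493; mL+mR=3750/493 → advance +1; mR−mL=350/493 → turn +1·90°
n=4: pose=(5,2,E); sL=40/13, sR=200/53; mL=40/13, mR=1540/689; mL+mR=3660/689 → advance +1; mR−mL=-580/689 → turn -1·90°
n=5: pose=(6,2,S); sL=50/17, sR=5; mL=50/17, mR=60/17; mL+mR=110/17 → advance +1; mR−mL=10/17 → turn +1·90°

0 200/61 200/41 200/61 8100/2501 3 4 E
1 50/13 25/4 50/13 225/52 4 4 S
2 200/61 40/9 200/61 1540/549 4 3 E
3 100/29 100/17 100/29 2050/493 5 3 S
4 40/13 200/53 40/13 1540/689 5 2 E
5 50/17 5 50/17 60/17 6 2 S
final 6 1 E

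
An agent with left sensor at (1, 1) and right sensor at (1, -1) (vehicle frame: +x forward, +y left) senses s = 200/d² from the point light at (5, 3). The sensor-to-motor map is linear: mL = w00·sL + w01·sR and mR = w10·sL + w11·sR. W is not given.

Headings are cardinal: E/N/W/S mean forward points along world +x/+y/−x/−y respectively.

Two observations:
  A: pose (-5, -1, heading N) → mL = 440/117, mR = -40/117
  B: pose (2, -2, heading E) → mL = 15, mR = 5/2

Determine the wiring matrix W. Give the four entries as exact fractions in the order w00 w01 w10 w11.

obs A: pose=(-5,-1,N) → sL=20/13, sR=20/9, mL=440/117, mR=-40/117
obs B: pose=(2,-2,E) → sL=10, sR=5, mL=15, mR=5/2
sensor matrix S = [[20/13, 20/9], [10, 5]]; det S = -1700/117
solve [mL_A; mL_B] = S·[w00; w01] and [mR_A; mR_B] = S·[w10; w11]:
  w00 = 1, w01 = 1, w10 = 1/2, w11 = -1/2

1 1 1/2 -1/2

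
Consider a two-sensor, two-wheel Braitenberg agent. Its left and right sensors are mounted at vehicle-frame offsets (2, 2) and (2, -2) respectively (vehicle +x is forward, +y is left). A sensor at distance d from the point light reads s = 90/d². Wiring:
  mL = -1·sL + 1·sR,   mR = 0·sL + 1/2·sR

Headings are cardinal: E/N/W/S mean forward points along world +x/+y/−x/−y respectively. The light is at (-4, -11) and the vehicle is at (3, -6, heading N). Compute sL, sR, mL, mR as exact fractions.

45/37 9/13 -252/481 9/26

left sensor world pos  = (1, -4); dL² = 74
right sensor world pos = (5, -4); dR² = 130
sL = 90/74 = 45/37
sR = 90/130 = 9/13
mL = -1·sL + 1·sR = -252/481
mR = 0·sL + 1/2·sR = 9/26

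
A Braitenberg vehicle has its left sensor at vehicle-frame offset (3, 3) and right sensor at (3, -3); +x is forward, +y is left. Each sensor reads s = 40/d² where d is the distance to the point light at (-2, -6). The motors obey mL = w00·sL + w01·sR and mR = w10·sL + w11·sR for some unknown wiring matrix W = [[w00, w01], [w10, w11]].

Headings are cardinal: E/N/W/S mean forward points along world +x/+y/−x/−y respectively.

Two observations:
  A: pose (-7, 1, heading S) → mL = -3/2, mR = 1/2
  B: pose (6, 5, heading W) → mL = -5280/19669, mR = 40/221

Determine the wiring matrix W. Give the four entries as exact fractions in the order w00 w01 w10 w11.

-1 1 0 1

obs A: pose=(-7,1,S) → sL=2, sR=1/2, mL=-3/2, mR=1/2
obs B: pose=(6,5,W) → sL=40/89, sR=40/221, mL=-5280/19669, mR=40/221
sensor matrix S = [[2, 1/2], [40/89, 40/221]]; det S = 2700/19669
solve [mL_A; mL_B] = S·[w00; w01] and [mR_A; mR_B] = S·[w10; w11]:
  w00 = -1, w01 = 1, w10 = 0, w11 = 1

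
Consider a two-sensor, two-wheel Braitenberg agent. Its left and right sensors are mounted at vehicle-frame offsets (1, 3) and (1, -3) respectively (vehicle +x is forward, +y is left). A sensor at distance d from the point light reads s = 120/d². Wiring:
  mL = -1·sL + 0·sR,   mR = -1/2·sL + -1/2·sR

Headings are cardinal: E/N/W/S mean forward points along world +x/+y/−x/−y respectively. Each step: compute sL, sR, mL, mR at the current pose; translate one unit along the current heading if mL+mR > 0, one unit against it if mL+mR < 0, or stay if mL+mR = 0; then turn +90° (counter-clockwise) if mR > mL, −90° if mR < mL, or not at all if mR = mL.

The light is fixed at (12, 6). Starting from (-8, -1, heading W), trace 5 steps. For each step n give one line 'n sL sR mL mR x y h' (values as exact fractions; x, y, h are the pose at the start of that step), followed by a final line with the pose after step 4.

n=0: pose=(-8,-1,W); sL=120/541, sR=120/457; mL=-120/541, mR=-59880/247237; mL+mR=-114720/247237 → advance -1; mR−mL=-5040/247237 → turn -1·90°
n=1: pose=(-7,-1,N); sL=3/13, sR=30/73; mL=-3/13, mR=-609/1898; mL+mR=-1047/1898 → advance -1; mR−mL=-171/1898 → turn -1·90°
n=2: pose=(-7,-2,E); sL=120/349, sR=24/89; mL=-120/349, mR=-9528/31061; mL+mR=-20208/31061 → advance -1; mR−mL=1152/31061 → turn +1·90°
n=3: pose=(-8,-2,N); sL=60/289, sR=60/169; mL=-60/289, mR=-13740/48841; mL+mR=-23880/48841 → advance -1; mR−mL=-3600/48841 → turn -1·90°
n=4: pose=(-8,-3,E); sL=120/397, sR=24/101; mL=-120/397, mR=-10824/40097; mL+mR=-22944/40097 → advance -1; mR−mL=1296/40097 → turn +1·90°

0 120/541 120/457 -120/541 -59880/247237 -8 -1 W
1 3/13 30/73 -3/13 -609/1898 -7 -1 N
2 120/349 24/89 -120/349 -9528/31061 -7 -2 E
3 60/289 60/169 -60/289 -13740/48841 -8 -2 N
4 120/397 24/101 -120/397 -10824/40097 -8 -3 E
final -9 -3 N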